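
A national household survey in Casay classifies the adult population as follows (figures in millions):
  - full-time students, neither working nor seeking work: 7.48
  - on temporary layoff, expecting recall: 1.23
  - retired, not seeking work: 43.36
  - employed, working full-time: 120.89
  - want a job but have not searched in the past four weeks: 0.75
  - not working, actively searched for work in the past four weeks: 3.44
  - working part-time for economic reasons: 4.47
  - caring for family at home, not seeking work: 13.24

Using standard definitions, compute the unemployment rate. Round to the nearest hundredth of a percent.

Employed = 120.89 + 4.47 = 125.36 million (anyone who worked, including part-time for economic reasons, counts as employed).
Unemployed = 1.23 + 3.44 = 4.67 million (jobless and actively searching, or on temporary layoff).
Labor force = 125.36 + 4.67 = 130.03 million.
Unemployment rate = 4.67 / 130.03 = 3.59%.

Unemployment rate ≈ 3.59%.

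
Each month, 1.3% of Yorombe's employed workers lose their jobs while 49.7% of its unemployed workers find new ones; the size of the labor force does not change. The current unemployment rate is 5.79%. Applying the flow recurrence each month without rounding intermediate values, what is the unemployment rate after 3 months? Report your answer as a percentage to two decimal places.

With a fixed labor force, u_{t+1} = u_t + s·(1−u_t) − f·u_t = u_t·(1−s−f) + s.
Here 1−s−f = 0.490 and s = 0.013.
u_1 = 0.057900 × 0.490 + 0.013 = 0.041371.
u_2 = 0.041371 × 0.490 + 0.013 = 0.033272.
u_3 = 0.033272 × 0.490 + 0.013 = 0.029303.

Unemployment rate after three months ≈ 2.93%.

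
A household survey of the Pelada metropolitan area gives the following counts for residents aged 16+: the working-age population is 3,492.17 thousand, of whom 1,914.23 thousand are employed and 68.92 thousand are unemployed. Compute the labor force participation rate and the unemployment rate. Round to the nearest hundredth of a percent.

Labor force participation rate ≈ 56.79%; unemployment rate ≈ 3.48%.

Labor force = employed + unemployed = 1,914.23 + 68.92 = 1,983.15 thousand.
Unemployment rate = 68.92 / 1,983.15 = 3.48%.
Labor force participation rate = 1,983.15 / 3,492.17 = 56.79%.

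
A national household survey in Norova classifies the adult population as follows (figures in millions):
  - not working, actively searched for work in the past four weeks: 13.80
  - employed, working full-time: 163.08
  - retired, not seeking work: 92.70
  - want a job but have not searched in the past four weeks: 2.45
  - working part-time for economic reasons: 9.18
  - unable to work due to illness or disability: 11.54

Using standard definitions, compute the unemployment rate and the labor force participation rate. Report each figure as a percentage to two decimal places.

Employed = 163.08 + 9.18 = 172.26 million (anyone who worked, including part-time for economic reasons, counts as employed).
Unemployed = 13.80 million.
Labor force = 172.26 + 13.80 = 186.06 million.
Not in labor force = 92.70 + 2.45 + 11.54 = 106.69 million (those not working and not actively searching are outside the labor force — including those who want a job but have given up searching).
Civilian working-age population = 186.06 + 106.69 = 292.75 million.
Unemployment rate = 13.80 / 186.06 = 7.42%.
Labor force participation rate = 186.06 / 292.75 = 63.56%.

Unemployment rate ≈ 7.42%; labor force participation rate ≈ 63.56%.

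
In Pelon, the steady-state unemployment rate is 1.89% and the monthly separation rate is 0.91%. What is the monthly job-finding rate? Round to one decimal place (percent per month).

Job-finding rate ≈ 47.2% per month.

From u* = s/(s+f): f = s·(1−u)/u.
f = 0.91 × (1 − 0.0189) / 0.0189 = 0.8928 / 0.0189 ≈ 47.2% per month.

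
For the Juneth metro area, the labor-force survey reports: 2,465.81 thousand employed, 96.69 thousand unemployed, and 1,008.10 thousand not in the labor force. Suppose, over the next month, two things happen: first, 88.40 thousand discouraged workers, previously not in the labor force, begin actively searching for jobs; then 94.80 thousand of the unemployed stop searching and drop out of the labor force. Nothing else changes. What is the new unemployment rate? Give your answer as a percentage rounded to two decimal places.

Initially, labor force = 2,465.81 + 96.69 = 2,562.50 thousand, so u = 96.69/2,562.50 = 3.77%.
After the first change, unemployed and labor force both rise by 88.40 → E = 2,465.81, U = 185.09, labor force = 2,650.90 thousand.
After the second change, unemployed and labor force both fall by 94.80 → E = 2,465.81, U = 90.29, labor force = 2,556.10 thousand.
New unemployment rate = 90.29 / 2,556.10 = 3.53%.

New unemployment rate ≈ 3.53%.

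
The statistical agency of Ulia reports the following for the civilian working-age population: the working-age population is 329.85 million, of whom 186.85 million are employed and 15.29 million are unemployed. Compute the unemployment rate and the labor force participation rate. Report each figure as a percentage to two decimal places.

Labor force = employed + unemployed = 186.85 + 15.29 = 202.14 million.
Unemployment rate = 15.29 / 202.14 = 7.56%.
Labor force participation rate = 202.14 / 329.85 = 61.28%.

Unemployment rate ≈ 7.56%; labor force participation rate ≈ 61.28%.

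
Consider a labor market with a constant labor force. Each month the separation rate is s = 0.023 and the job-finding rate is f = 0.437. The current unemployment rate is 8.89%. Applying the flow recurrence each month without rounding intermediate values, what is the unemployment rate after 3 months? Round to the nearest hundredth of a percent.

Unemployment rate after three months ≈ 5.61%.

With a fixed labor force, u_{t+1} = u_t + s·(1−u_t) − f·u_t = u_t·(1−s−f) + s.
Here 1−s−f = 0.540 and s = 0.023.
u_1 = 0.088900 × 0.540 + 0.023 = 0.071006.
u_2 = 0.071006 × 0.540 + 0.023 = 0.061343.
u_3 = 0.061343 × 0.540 + 0.023 = 0.056125.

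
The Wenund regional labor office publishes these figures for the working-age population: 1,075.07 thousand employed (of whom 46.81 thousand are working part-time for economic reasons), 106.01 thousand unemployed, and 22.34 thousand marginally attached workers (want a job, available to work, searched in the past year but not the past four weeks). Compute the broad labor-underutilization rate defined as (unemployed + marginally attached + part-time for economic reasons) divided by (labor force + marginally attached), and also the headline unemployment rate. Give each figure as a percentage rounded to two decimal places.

Broad underutilization rate ≈ 14.56%; headline unemployment rate ≈ 8.98%.

Labor force = 1,075.07 + 106.01 = 1,181.08 thousand.
Numerator = 106.01 + 22.34 + 46.81 = 175.16 thousand.
Denominator = 1,181.08 + 22.34 = 1,203.42 thousand.
Broad rate = 175.16 / 1,203.42 = 14.56%.
Headline unemployment rate = 106.01 / 1,181.08 = 8.98%.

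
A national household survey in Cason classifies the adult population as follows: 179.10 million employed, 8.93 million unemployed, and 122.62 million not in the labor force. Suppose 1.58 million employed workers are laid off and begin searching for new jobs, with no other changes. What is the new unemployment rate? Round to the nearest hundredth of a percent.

New unemployment rate ≈ 5.59%.

Initially, labor force = 179.10 + 8.93 = 188.03 million, so u = 8.93/188.03 = 4.75%.
After the change, employed falls and unemployed rises by 1.58; labor force unchanged → E = 177.52, U = 10.51, labor force = 188.03 million.
New unemployment rate = 10.51 / 188.03 = 5.59%.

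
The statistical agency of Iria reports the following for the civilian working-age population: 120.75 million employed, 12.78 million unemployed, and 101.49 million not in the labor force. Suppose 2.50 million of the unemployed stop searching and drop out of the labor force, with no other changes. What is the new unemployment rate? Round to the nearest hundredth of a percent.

Initially, labor force = 120.75 + 12.78 = 133.53 million, so u = 12.78/133.53 = 9.57%.
After the change, unemployed and labor force both fall by 2.50 → E = 120.75, U = 10.28, labor force = 131.03 million.
New unemployment rate = 10.28 / 131.03 = 7.85%.

New unemployment rate ≈ 7.85%.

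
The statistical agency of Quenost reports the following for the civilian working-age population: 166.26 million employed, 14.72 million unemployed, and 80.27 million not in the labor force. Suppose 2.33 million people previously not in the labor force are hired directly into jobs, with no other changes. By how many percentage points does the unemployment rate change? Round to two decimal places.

The unemployment rate changes by −0.10 percentage points.

Initially, labor force = 166.26 + 14.72 = 180.98 million, so u = 14.72/180.98 = 8.13%.
After the change, employed and labor force both rise by 2.33; unemployed unchanged → E = 168.59, U = 14.72, labor force = 183.31 million.
New unemployment rate = 14.72 / 183.31 = 8.03%.
Change = 8.03% − 8.13% = −0.10 percentage points.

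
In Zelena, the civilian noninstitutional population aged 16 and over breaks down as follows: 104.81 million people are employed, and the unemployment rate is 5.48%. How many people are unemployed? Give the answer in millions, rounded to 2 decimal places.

Let U be the number unemployed. The labor force is E + U, and U/(E+U) = 0.0548.
So U = 0.0548 × 104.81 / (1 − 0.0548) = 5.7436 / 0.9452 ≈ 6.08 million.

About 6.08 million are unemployed.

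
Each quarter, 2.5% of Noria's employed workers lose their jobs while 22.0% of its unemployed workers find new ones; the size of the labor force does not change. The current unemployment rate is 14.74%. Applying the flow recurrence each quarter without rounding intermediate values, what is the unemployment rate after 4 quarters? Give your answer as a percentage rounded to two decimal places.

With a fixed labor force, u_{t+1} = u_t + s·(1−u_t) − f·u_t = u_t·(1−s−f) + s.
Here 1−s−f = 0.755 and s = 0.025.
u_1 = 0.147400 × 0.755 + 0.025 = 0.136287.
u_2 = 0.136287 × 0.755 + 0.025 = 0.127897.
u_3 = 0.127897 × 0.755 + 0.025 = 0.121562.
u_4 = 0.121562 × 0.755 + 0.025 = 0.116779.

Unemployment rate after four quarters ≈ 11.68%.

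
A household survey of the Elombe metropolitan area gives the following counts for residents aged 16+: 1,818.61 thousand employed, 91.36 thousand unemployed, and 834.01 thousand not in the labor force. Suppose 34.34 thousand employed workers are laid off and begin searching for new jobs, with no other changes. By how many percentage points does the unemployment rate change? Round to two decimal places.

Initially, labor force = 1,818.61 + 91.36 = 1,909.97 thousand, so u = 91.36/1,909.97 = 4.78%.
After the change, employed falls and unemployed rises by 34.34; labor force unchanged → E = 1,784.27, U = 125.70, labor force = 1,909.97 thousand.
New unemployment rate = 125.70 / 1,909.97 = 6.58%.
Change = 6.58% − 4.78% = +1.80 percentage points.

The unemployment rate changes by +1.80 percentage points.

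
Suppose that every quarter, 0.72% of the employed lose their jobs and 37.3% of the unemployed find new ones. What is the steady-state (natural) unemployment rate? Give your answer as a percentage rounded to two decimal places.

At steady state the flows balance: s·E = f·U, so U/(E+U) = s/(s+f).
u* = 0.72 / (0.72 + 37.3) = 0.72 / 38.02 = 1.89%.

Steady-state unemployment rate ≈ 1.89%.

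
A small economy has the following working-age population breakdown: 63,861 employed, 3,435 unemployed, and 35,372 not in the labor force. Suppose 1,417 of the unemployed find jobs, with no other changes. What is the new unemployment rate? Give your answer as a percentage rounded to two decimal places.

New unemployment rate ≈ 3.00%.

Initially, labor force = 63,861 + 3,435 = 67,296, so u = 3,435/67,296 = 5.10%.
After the change, unemployed falls and employed rises by 1,417; labor force unchanged → E = 65,278, U = 2,018, labor force = 67,296.
New unemployment rate = 2,018 / 67,296 = 3.00%.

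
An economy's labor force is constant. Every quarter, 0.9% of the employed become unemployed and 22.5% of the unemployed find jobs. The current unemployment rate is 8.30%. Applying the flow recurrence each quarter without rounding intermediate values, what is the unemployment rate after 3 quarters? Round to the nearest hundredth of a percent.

With a fixed labor force, u_{t+1} = u_t + s·(1−u_t) − f·u_t = u_t·(1−s−f) + s.
Here 1−s−f = 0.766 and s = 0.009.
u_1 = 0.083000 × 0.766 + 0.009 = 0.072578.
u_2 = 0.072578 × 0.766 + 0.009 = 0.064595.
u_3 = 0.064595 × 0.766 + 0.009 = 0.058480.

Unemployment rate after three quarters ≈ 5.85%.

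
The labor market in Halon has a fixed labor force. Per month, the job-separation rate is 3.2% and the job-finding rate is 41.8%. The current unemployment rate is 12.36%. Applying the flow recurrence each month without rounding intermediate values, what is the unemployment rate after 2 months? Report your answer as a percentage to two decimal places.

Unemployment rate after two months ≈ 8.70%.

With a fixed labor force, u_{t+1} = u_t + s·(1−u_t) − f·u_t = u_t·(1−s−f) + s.
Here 1−s−f = 0.550 and s = 0.032.
u_1 = 0.123600 × 0.550 + 0.032 = 0.099980.
u_2 = 0.099980 × 0.550 + 0.032 = 0.086989.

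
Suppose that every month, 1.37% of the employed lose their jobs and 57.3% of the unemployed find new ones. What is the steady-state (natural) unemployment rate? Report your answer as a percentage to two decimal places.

At steady state the flows balance: s·E = f·U, so U/(E+U) = s/(s+f).
u* = 1.37 / (1.37 + 57.3) = 1.37 / 58.67 = 2.34%.

Steady-state unemployment rate ≈ 2.34%.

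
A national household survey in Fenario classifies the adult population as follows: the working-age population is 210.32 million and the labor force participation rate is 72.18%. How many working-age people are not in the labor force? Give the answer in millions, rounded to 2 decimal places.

About 58.51 million are not in the labor force.

Share not in the labor force = 1 − 0.7218 = 0.2782.
Not in labor force = 0.2782 × 210.32 ≈ 58.51 million.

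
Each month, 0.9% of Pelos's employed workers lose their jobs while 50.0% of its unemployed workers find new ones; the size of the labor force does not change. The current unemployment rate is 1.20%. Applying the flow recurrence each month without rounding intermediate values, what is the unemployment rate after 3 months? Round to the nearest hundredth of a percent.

Unemployment rate after three months ≈ 1.70%.

With a fixed labor force, u_{t+1} = u_t + s·(1−u_t) − f·u_t = u_t·(1−s−f) + s.
Here 1−s−f = 0.491 and s = 0.009.
u_1 = 0.012000 × 0.491 + 0.009 = 0.014892.
u_2 = 0.014892 × 0.491 + 0.009 = 0.016312.
u_3 = 0.016312 × 0.491 + 0.009 = 0.017009.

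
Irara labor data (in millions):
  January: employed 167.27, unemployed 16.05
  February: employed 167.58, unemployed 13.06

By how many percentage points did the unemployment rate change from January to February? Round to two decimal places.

January: labor force = 167.27 + 16.05 = 183.32; u = 16.05/183.32 = 8.76%.
February: labor force = 167.58 + 13.06 = 180.64; u = 13.06/180.64 = 7.23%.
Change = 7.23% − 8.76% = −1.53 pp.

The unemployment rate changed by −1.53 percentage points.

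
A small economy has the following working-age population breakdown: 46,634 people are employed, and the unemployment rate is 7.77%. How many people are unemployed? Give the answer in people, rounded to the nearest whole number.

About 3,929 are unemployed.

Let U be the number unemployed. The labor force is E + U, and U/(E+U) = 0.0777.
So U = 0.0777 × 46,634 / (1 − 0.0777) = 3623.46 / 0.9223 ≈ 3,929.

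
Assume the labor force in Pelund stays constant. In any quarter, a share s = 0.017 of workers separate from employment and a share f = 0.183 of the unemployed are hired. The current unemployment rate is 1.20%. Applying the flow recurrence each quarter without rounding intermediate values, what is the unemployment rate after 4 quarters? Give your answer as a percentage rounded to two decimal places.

Unemployment rate after four quarters ≈ 5.51%.

With a fixed labor force, u_{t+1} = u_t + s·(1−u_t) − f·u_t = u_t·(1−s−f) + s.
Here 1−s−f = 0.800 and s = 0.017.
u_1 = 0.012000 × 0.800 + 0.017 = 0.026600.
u_2 = 0.026600 × 0.800 + 0.017 = 0.038280.
u_3 = 0.038280 × 0.800 + 0.017 = 0.047624.
u_4 = 0.047624 × 0.800 + 0.017 = 0.055099.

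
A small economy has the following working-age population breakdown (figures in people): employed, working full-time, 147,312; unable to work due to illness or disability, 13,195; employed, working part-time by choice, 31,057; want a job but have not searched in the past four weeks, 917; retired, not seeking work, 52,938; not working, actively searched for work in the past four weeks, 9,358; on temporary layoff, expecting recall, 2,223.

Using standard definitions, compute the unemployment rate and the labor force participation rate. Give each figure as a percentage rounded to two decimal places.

Unemployment rate ≈ 6.10%; labor force participation rate ≈ 73.91%.

Employed = 147,312 + 31,057 = 178,369.
Unemployed = 9,358 + 2,223 = 11,581 (jobless and actively searching, or on temporary layoff).
Labor force = 178,369 + 11,581 = 189,950.
Not in labor force = 13,195 + 917 + 52,938 = 67,050 (those not working and not actively searching are outside the labor force — including those who want a job but have given up searching).
Civilian working-age population = 189,950 + 67,050 = 257,000.
Unemployment rate = 11,581 / 189,950 = 6.10%.
Labor force participation rate = 189,950 / 257,000 = 73.91%.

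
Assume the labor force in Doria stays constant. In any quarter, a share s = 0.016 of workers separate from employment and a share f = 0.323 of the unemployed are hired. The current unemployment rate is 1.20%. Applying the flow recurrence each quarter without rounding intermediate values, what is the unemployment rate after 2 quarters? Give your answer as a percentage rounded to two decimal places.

With a fixed labor force, u_{t+1} = u_t + s·(1−u_t) − f·u_t = u_t·(1−s−f) + s.
Here 1−s−f = 0.661 and s = 0.016.
u_1 = 0.012000 × 0.661 + 0.016 = 0.023932.
u_2 = 0.023932 × 0.661 + 0.016 = 0.031819.

Unemployment rate after two quarters ≈ 3.18%.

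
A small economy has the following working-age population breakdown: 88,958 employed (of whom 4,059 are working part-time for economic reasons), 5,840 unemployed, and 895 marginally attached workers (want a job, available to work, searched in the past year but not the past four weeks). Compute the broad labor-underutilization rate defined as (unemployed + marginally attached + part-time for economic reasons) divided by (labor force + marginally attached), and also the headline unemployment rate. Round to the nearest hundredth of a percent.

Labor force = 88,958 + 5,840 = 94,798.
Numerator = 5,840 + 895 + 4,059 = 10,794.
Denominator = 94,798 + 895 = 95,693.
Broad rate = 10,794 / 95,693 = 11.28%.
Headline unemployment rate = 5,840 / 94,798 = 6.16%.

Broad underutilization rate ≈ 11.28%; headline unemployment rate ≈ 6.16%.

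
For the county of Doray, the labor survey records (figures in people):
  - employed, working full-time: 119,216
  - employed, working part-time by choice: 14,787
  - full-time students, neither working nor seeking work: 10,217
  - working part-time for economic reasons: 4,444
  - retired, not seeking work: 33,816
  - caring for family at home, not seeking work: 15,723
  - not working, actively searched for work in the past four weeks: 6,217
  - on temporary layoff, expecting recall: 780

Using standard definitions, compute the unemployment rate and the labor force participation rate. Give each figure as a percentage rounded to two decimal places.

Unemployment rate ≈ 4.81%; labor force participation rate ≈ 70.88%.

Employed = 119,216 + 14,787 + 4,444 = 138,447 (anyone who worked, including part-time for economic reasons, counts as employed).
Unemployed = 6,217 + 780 = 6,997 (jobless and actively searching, or on temporary layoff).
Labor force = 138,447 + 6,997 = 145,444.
Not in labor force = 10,217 + 33,816 + 15,723 = 59,756 (those not working and not actively searching are outside the labor force).
Civilian working-age population = 145,444 + 59,756 = 205,200.
Unemployment rate = 6,997 / 145,444 = 4.81%.
Labor force participation rate = 145,444 / 205,200 = 70.88%.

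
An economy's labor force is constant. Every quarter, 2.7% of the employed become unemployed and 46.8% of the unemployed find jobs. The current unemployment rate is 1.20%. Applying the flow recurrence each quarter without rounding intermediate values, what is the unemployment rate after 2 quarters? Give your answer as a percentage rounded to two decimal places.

With a fixed labor force, u_{t+1} = u_t + s·(1−u_t) − f·u_t = u_t·(1−s−f) + s.
Here 1−s−f = 0.505 and s = 0.027.
u_1 = 0.012000 × 0.505 + 0.027 = 0.033060.
u_2 = 0.033060 × 0.505 + 0.027 = 0.043695.

Unemployment rate after two quarters ≈ 4.37%.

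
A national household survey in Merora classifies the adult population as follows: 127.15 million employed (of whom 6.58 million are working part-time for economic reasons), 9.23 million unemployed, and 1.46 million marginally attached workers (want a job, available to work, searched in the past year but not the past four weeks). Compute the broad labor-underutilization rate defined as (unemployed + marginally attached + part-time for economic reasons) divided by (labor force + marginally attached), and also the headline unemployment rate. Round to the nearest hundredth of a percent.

Broad underutilization rate ≈ 12.53%; headline unemployment rate ≈ 6.77%.

Labor force = 127.15 + 9.23 = 136.38 million.
Numerator = 9.23 + 1.46 + 6.58 = 17.27 million.
Denominator = 136.38 + 1.46 = 137.84 million.
Broad rate = 17.27 / 137.84 = 12.53%.
Headline unemployment rate = 9.23 / 136.38 = 6.77%.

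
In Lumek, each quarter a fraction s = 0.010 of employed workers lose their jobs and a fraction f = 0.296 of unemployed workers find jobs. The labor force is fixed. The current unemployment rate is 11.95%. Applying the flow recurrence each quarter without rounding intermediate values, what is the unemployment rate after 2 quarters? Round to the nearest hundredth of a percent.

With a fixed labor force, u_{t+1} = u_t + s·(1−u_t) − f·u_t = u_t·(1−s−f) + s.
Here 1−s−f = 0.694 and s = 0.010.
u_1 = 0.119500 × 0.694 + 0.010 = 0.092933.
u_2 = 0.092933 × 0.694 + 0.010 = 0.074496.

Unemployment rate after two quarters ≈ 7.45%.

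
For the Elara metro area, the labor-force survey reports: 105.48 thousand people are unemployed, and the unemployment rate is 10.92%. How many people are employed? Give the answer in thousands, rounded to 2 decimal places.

Labor force = U / u = 105.48 / 0.1092 ≈ 965.93 thousand.
Employed = labor force − unemployed = 965.93 − 105.48 = 860.45 thousand.

About 860.45 thousand are employed.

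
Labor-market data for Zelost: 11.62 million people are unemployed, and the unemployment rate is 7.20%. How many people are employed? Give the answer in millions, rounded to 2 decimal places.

Labor force = U / u = 11.62 / 0.0720 ≈ 161.39 million.
Employed = labor force − unemployed = 161.39 − 11.62 = 149.77 million.

About 149.77 million are employed.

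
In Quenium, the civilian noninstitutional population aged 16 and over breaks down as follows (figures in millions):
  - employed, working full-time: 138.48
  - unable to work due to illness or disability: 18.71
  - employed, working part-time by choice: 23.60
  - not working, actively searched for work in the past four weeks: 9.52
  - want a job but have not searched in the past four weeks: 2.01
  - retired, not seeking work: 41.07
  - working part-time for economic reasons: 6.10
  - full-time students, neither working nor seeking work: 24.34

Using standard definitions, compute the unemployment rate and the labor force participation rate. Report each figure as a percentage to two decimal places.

Unemployment rate ≈ 5.36%; labor force participation rate ≈ 67.35%.

Employed = 138.48 + 23.60 + 6.10 = 168.18 million (anyone who worked, including part-time for economic reasons, counts as employed).
Unemployed = 9.52 million.
Labor force = 168.18 + 9.52 = 177.70 million.
Not in labor force = 18.71 + 2.01 + 41.07 + 24.34 = 86.13 million (those not working and not actively searching are outside the labor force — including those who want a job but have given up searching).
Civilian working-age population = 177.70 + 86.13 = 263.83 million.
Unemployment rate = 9.52 / 177.70 = 5.36%.
Labor force participation rate = 177.70 / 263.83 = 67.35%.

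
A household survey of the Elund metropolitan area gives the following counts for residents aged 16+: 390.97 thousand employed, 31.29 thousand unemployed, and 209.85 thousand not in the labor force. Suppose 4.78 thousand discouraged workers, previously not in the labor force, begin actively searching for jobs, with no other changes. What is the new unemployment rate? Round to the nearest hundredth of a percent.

Initially, labor force = 390.97 + 31.29 = 422.26 thousand, so u = 31.29/422.26 = 7.41%.
After the change, unemployed and labor force both rise by 4.78 → E = 390.97, U = 36.07, labor force = 427.04 thousand.
New unemployment rate = 36.07 / 427.04 = 8.45%.

New unemployment rate ≈ 8.45%.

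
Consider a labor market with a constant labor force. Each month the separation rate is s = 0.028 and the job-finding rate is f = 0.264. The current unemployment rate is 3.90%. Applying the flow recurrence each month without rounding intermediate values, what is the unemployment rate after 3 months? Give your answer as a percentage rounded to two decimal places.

With a fixed labor force, u_{t+1} = u_t + s·(1−u_t) − f·u_t = u_t·(1−s−f) + s.
Here 1−s−f = 0.708 and s = 0.028.
u_1 = 0.039000 × 0.708 + 0.028 = 0.055612.
u_2 = 0.055612 × 0.708 + 0.028 = 0.067373.
u_3 = 0.067373 × 0.708 + 0.028 = 0.075700.

Unemployment rate after three months ≈ 7.57%.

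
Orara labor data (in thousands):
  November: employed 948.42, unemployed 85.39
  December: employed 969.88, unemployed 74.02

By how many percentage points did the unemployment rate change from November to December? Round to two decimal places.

November: labor force = 948.42 + 85.39 = 1,033.81; u = 85.39/1,033.81 = 8.26%.
December: labor force = 969.88 + 74.02 = 1,043.90; u = 74.02/1,043.90 = 7.09%.
Change = 7.09% − 8.26% = −1.17 pp.

The unemployment rate changed by −1.17 percentage points.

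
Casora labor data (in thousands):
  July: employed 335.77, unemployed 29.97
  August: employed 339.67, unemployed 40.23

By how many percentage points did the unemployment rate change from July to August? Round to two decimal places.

The unemployment rate changed by +2.40 percentage points.

July: labor force = 335.77 + 29.97 = 365.74; u = 29.97/365.74 = 8.19%.
August: labor force = 339.67 + 40.23 = 379.90; u = 40.23/379.90 = 10.59%.
Change = 10.59% − 8.19% = +2.40 pp.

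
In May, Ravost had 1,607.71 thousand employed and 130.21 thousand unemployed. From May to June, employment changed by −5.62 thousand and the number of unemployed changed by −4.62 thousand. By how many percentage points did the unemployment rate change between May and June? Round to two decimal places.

May: labor force = 1,607.71 + 130.21 = 1,737.92; u = 130.21/1,737.92 = 7.49%.
June: labor force = 1,602.09 + 125.59 = 1,727.68; u = 125.59/1,727.68 = 7.27%.
Change = 7.27% − 7.49% = −0.22 pp.

The unemployment rate changed by −0.22 percentage points.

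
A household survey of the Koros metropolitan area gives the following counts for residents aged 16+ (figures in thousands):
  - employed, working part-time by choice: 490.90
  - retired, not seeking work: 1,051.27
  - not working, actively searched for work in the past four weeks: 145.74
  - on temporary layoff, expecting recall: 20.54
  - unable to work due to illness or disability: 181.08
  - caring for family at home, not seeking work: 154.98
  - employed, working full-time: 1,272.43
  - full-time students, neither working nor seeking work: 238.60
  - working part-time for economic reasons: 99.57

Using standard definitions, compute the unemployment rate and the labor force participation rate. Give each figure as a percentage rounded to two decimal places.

Employed = 490.90 + 1,272.43 + 99.57 = 1,862.90 thousand (anyone who worked, including part-time for economic reasons, counts as employed).
Unemployed = 145.74 + 20.54 = 166.28 thousand (jobless and actively searching, or on temporary layoff).
Labor force = 1,862.90 + 166.28 = 2,029.18 thousand.
Not in labor force = 1,051.27 + 181.08 + 154.98 + 238.60 = 1,625.93 thousand (those not working and not actively searching are outside the labor force).
Civilian working-age population = 2,029.18 + 1,625.93 = 3,655.11 thousand.
Unemployment rate = 166.28 / 2,029.18 = 8.19%.
Labor force participation rate = 2,029.18 / 3,655.11 = 55.52%.

Unemployment rate ≈ 8.19%; labor force participation rate ≈ 55.52%.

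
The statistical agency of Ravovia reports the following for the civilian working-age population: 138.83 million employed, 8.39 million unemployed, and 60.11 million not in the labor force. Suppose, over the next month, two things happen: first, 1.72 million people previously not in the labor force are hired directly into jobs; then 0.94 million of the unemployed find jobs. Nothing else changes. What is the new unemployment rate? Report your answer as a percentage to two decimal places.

New unemployment rate ≈ 5.00%.

Initially, labor force = 138.83 + 8.39 = 147.22 million, so u = 8.39/147.22 = 5.70%.
After the first change, employed and labor force both rise by 1.72; unemployed unchanged → E = 140.55, U = 8.39, labor force = 148.94 million.
After the second change, unemployed falls and employed rises by 0.94; labor force unchanged → E = 141.49, U = 7.45, labor force = 148.94 million.
New unemployment rate = 7.45 / 148.94 = 5.00%.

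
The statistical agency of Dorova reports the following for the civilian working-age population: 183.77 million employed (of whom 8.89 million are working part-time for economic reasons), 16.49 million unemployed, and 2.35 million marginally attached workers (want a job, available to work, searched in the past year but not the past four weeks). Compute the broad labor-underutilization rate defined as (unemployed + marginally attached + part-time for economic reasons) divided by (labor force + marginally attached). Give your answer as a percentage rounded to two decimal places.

Broad underutilization rate ≈ 13.69%.

Labor force = 183.77 + 16.49 = 200.26 million.
Numerator = 16.49 + 2.35 + 8.89 = 27.73 million.
Denominator = 200.26 + 2.35 = 202.61 million.
Broad rate = 27.73 / 202.61 = 13.69%.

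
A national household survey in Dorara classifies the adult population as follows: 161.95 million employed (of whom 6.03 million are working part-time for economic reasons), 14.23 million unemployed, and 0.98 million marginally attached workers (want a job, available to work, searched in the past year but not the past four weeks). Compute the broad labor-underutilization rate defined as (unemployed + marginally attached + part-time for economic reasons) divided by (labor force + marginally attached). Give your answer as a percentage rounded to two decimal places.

Labor force = 161.95 + 14.23 = 176.18 million.
Numerator = 14.23 + 0.98 + 6.03 = 21.24 million.
Denominator = 176.18 + 0.98 = 177.16 million.
Broad rate = 21.24 / 177.16 = 11.99%.

Broad underutilization rate ≈ 11.99%.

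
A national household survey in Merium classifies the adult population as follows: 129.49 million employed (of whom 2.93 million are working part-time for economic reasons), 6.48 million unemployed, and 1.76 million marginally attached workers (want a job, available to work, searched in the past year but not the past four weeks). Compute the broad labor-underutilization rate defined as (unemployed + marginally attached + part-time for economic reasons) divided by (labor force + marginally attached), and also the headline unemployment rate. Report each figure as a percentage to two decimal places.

Broad underutilization rate ≈ 8.11%; headline unemployment rate ≈ 4.77%.

Labor force = 129.49 + 6.48 = 135.97 million.
Numerator = 6.48 + 1.76 + 2.93 = 11.17 million.
Denominator = 135.97 + 1.76 = 137.73 million.
Broad rate = 11.17 / 137.73 = 8.11%.
Headline unemployment rate = 6.48 / 135.97 = 4.77%.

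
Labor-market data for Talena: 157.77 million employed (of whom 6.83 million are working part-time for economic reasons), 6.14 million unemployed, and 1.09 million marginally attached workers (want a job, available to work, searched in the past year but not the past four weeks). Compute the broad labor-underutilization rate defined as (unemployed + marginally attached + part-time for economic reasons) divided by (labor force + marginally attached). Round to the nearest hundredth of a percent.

Labor force = 157.77 + 6.14 = 163.91 million.
Numerator = 6.14 + 1.09 + 6.83 = 14.06 million.
Denominator = 163.91 + 1.09 = 165.00 million.
Broad rate = 14.06 / 165.00 = 8.52%.

Broad underutilization rate ≈ 8.52%.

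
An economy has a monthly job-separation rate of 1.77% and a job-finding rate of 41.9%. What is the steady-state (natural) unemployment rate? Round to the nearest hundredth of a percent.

Steady-state unemployment rate ≈ 4.05%.

At steady state the flows balance: s·E = f·U, so U/(E+U) = s/(s+f).
u* = 1.77 / (1.77 + 41.9) = 1.77 / 43.67 = 4.05%.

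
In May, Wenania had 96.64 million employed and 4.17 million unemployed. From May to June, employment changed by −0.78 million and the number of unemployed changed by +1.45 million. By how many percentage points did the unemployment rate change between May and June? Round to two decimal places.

May: labor force = 96.64 + 4.17 = 100.81; u = 4.17/100.81 = 4.14%.
June: labor force = 95.86 + 5.62 = 101.48; u = 5.62/101.48 = 5.54%.
Change = 5.54% − 4.14% = +1.40 pp.

The unemployment rate changed by +1.40 percentage points.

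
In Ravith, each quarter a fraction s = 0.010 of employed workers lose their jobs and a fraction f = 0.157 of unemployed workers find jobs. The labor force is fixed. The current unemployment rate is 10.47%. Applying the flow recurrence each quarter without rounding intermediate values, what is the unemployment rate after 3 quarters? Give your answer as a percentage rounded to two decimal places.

Unemployment rate after three quarters ≈ 8.58%.

With a fixed labor force, u_{t+1} = u_t + s·(1−u_t) − f·u_t = u_t·(1−s−f) + s.
Here 1−s−f = 0.833 and s = 0.010.
u_1 = 0.104700 × 0.833 + 0.010 = 0.097215.
u_2 = 0.097215 × 0.833 + 0.010 = 0.090980.
u_3 = 0.090980 × 0.833 + 0.010 = 0.085786.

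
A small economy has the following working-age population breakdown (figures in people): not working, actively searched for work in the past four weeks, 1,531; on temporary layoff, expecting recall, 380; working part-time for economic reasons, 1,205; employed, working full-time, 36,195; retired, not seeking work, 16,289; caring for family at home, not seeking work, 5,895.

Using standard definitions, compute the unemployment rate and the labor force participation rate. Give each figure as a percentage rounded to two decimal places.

Employed = 1,205 + 36,195 = 37,400 (anyone who worked, including part-time for economic reasons, counts as employed).
Unemployed = 1,531 + 380 = 1,911 (jobless and actively searching, or on temporary layoff).
Labor force = 37,400 + 1,911 = 39,311.
Not in labor force = 16,289 + 5,895 = 22,184 (those not working and not actively searching are outside the labor force).
Civilian working-age population = 39,311 + 22,184 = 61,495.
Unemployment rate = 1,911 / 39,311 = 4.86%.
Labor force participation rate = 39,311 / 61,495 = 63.93%.

Unemployment rate ≈ 4.86%; labor force participation rate ≈ 63.93%.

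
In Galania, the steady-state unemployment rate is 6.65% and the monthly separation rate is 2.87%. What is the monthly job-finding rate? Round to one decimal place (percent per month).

From u* = s/(s+f): f = s·(1−u)/u.
f = 2.87 × (1 − 0.0665) / 0.0665 = 2.6791 / 0.0665 ≈ 40.3% per month.

Job-finding rate ≈ 40.3% per month.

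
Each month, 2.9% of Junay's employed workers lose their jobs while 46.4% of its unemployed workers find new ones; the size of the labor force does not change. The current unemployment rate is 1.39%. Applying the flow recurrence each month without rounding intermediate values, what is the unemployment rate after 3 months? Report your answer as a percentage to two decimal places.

Unemployment rate after three months ≈ 5.30%.

With a fixed labor force, u_{t+1} = u_t + s·(1−u_t) − f·u_t = u_t·(1−s−f) + s.
Here 1−s−f = 0.507 and s = 0.029.
u_1 = 0.013900 × 0.507 + 0.029 = 0.036047.
u_2 = 0.036047 × 0.507 + 0.029 = 0.047276.
u_3 = 0.047276 × 0.507 + 0.029 = 0.052969.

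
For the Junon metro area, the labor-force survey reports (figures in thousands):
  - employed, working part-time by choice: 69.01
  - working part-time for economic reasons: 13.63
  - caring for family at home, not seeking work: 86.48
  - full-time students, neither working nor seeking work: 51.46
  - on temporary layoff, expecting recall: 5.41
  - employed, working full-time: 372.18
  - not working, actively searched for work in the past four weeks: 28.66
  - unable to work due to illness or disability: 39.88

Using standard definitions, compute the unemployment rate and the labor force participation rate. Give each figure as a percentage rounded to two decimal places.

Unemployment rate ≈ 6.97%; labor force participation rate ≈ 73.33%.

Employed = 69.01 + 13.63 + 372.18 = 454.82 thousand (anyone who worked, including part-time for economic reasons, counts as employed).
Unemployed = 5.41 + 28.66 = 34.07 thousand (jobless and actively searching, or on temporary layoff).
Labor force = 454.82 + 34.07 = 488.89 thousand.
Not in labor force = 86.48 + 51.46 + 39.88 = 177.82 thousand (those not working and not actively searching are outside the labor force).
Civilian working-age population = 488.89 + 177.82 = 666.71 thousand.
Unemployment rate = 34.07 / 488.89 = 6.97%.
Labor force participation rate = 488.89 / 666.71 = 73.33%.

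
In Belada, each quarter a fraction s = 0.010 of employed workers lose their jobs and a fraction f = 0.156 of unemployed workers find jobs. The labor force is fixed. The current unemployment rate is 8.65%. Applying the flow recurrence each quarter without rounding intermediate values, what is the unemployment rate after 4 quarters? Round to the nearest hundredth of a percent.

Unemployment rate after four quarters ≈ 7.29%.

With a fixed labor force, u_{t+1} = u_t + s·(1−u_t) − f·u_t = u_t·(1−s−f) + s.
Here 1−s−f = 0.834 and s = 0.010.
u_1 = 0.086500 × 0.834 + 0.010 = 0.082141.
u_2 = 0.082141 × 0.834 + 0.010 = 0.078506.
u_3 = 0.078506 × 0.834 + 0.010 = 0.075474.
u_4 = 0.075474 × 0.834 + 0.010 = 0.072945.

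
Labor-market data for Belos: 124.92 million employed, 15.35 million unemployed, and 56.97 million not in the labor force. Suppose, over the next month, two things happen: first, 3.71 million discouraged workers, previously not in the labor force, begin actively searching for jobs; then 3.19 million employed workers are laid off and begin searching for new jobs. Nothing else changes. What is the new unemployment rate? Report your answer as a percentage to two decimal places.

Initially, labor force = 124.92 + 15.35 = 140.27 million, so u = 15.35/140.27 = 10.94%.
After the first change, unemployed and labor force both rise by 3.71 → E = 124.92, U = 19.06, labor force = 143.98 million.
After the second change, employed falls and unemployed rises by 3.19; labor force unchanged → E = 121.73, U = 22.25, labor force = 143.98 million.
New unemployment rate = 22.25 / 143.98 = 15.45%.

New unemployment rate ≈ 15.45%.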